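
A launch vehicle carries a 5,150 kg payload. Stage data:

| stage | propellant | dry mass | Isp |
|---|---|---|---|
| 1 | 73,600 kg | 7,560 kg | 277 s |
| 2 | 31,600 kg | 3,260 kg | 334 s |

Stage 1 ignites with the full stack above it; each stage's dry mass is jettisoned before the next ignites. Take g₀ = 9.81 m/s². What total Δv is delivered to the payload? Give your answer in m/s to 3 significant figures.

Ignition mass of stage 1 = 73,600+7,560 + 31,600+3,260 + 5,150 = 121,170 kg.
Stage 1: m₀ = 121,170 kg, m_f = 121,170 − 73,600 = 47,570 kg; Δv = 277×9.81×ln(2.547) = 2717.4×0.9350 ≈ 2541 m/s.
Stage 2: m₀ = 40,010 kg, m_f = 40,010 − 31,600 = 8,410 kg; Δv = 334×9.81×ln(4.757) = 3276.5×1.5597 ≈ 5110 m/s.
Total Δv = 2541 + 5110 = 7651 m/s.

Δv ≈ 7650 m/s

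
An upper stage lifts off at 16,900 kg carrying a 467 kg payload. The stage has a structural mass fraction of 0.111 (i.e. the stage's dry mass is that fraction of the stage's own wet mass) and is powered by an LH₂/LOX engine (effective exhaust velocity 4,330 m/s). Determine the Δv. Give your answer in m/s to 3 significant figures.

Stage wet mass = m₀ − payload = 16,900 − 467 = 16,433 kg.
Stage dry mass = ε × stage wet mass = 0.111 × 16,433 = 1,824.06 kg.
Burnout mass m_f = stage dry + payload = 1,824.06 + 467 = 2,291.06 kg.
Δv = v_e · ln(16,900/2,291.06) = 4330.0 × ln(7.376) = 4330.0 × 1.9983 ≈ 8653 m/s.

Δv ≈ 8650 m/s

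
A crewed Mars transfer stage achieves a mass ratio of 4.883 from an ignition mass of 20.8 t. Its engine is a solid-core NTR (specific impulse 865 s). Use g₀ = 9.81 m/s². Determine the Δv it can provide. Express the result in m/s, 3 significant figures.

Δv ≈ 13500 m/s

v_e = Isp · g₀ = 865 × 9.81 = 8485.6 m/s.
Δv = v_e · ln(4.883) = 8485.6 × 1.5858 ≈ 13456.2 m/s.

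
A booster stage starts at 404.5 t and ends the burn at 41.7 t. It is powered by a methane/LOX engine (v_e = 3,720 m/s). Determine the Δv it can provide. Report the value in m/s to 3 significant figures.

Δv = v_e · ln(m₀/m_f) = 3720.0 × ln(9.7) = 3720.0 × 2.2722 ≈ 8452.4 m/s.

Δv ≈ 8450 m/s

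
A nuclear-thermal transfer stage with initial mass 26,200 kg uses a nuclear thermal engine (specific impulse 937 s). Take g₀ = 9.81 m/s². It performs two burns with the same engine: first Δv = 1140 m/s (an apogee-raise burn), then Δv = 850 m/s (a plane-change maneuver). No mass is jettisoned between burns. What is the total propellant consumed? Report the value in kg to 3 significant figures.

v_e = Isp · g₀ = 937 × 9.81 = 9192.0 m/s.
After the first burn: m = 26200 × exp(−1140/9192.0) = 26200 × 0.88336 = 23,144 kg.
After the second burn: m = 23,144 × exp(−850/9192.0) = 23,144 × 0.91167 = 21,099.7 kg.
Total propellant = m₀ − m_final = 26200 − 21,099.7 = 5,100.3 kg.

total propellant consumed ≈ 5100 kg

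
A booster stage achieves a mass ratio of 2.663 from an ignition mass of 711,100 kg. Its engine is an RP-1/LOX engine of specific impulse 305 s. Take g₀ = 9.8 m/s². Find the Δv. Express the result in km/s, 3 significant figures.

Δv ≈ 2.93 km/s

v_e = Isp · g₀ = 305 × 9.8 = 2989.0 m/s.
Rocket equation: Δv = v_e · ln(2.663) = 2989.0 × 0.9795 ≈ 2927.6 m/s.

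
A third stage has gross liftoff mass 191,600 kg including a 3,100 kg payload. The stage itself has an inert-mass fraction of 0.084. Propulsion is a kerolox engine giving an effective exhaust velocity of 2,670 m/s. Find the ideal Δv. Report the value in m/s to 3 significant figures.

Δv ≈ 6180 m/s

Stage wet mass = m₀ − payload = 191,600 − 3,100 = 188,500 kg.
Stage dry mass = ε × stage wet mass = 0.084 × 188,500 = 15,834 kg.
Burnout mass m_f = stage dry + payload = 15,834 + 3,100 = 18,934 kg.
Δv = v_e · ln(191,600/18,934) = 2670.0 × ln(10.12) = 2670.0 × 2.3145 ≈ 6180 m/s.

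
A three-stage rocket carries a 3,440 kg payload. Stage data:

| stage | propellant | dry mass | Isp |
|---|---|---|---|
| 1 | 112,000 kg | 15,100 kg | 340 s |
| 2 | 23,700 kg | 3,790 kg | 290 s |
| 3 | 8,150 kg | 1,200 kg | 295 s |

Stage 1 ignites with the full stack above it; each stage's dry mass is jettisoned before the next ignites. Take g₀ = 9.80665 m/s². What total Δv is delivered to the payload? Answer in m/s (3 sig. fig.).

Ignition mass of stage 1 = 112,000+15,100 + 23,700+3,790 + 8,150+1,200 + 3,440 = 167,380 kg.
Stage 1: m₀ = 167,380 kg, m_f = 167,380 − 112,000 = 55,380 kg; Δv = 340×9.80665×ln(3.022) = 3334.3×1.1060 ≈ 3688 m/s.
Stage 2: m₀ = 40,280 kg, m_f = 40,280 − 23,700 = 16,580 kg; Δv = 290×9.80665×ln(2.429) = 2843.9×0.8877 ≈ 2524 m/s.
Stage 3: m₀ = 12,790 kg, m_f = 12,790 − 8,150 = 4,640 kg; Δv = 295×9.80665×ln(2.756) = 2893.0×1.0139 ≈ 2933 m/s.
Total Δv = 3688 + 2524 + 2933 = 9145 m/s.

Δv ≈ 9150 m/s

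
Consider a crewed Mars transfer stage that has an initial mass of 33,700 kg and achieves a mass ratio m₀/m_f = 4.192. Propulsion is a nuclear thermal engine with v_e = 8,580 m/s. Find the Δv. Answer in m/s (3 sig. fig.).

Δv = v_e · ln(4.192) = 8580.0 × 1.4332 ≈ 12296.7 m/s.

Δv ≈ 12300 m/s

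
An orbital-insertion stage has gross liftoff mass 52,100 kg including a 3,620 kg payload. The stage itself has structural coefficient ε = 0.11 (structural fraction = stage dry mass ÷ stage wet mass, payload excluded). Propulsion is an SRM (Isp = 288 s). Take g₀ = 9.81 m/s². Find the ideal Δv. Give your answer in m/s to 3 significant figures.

Stage wet mass = m₀ − payload = 52,100 − 3,620 = 48,480 kg.
Stage dry mass = ε × stage wet mass = 0.11 × 48,480 = 5,332.8 kg.
Burnout mass m_f = stage dry + payload = 5,332.8 + 3,620 = 8,952.8 kg.
v_e = Isp · g₀ = 288 × 9.81 = 2825.3 m/s.
Δv = v_e · ln(52,100/8,952.8) = 2825.3 × ln(5.819) = 2825.3 × 1.7612 ≈ 4976 m/s.

Δv ≈ 4980 m/s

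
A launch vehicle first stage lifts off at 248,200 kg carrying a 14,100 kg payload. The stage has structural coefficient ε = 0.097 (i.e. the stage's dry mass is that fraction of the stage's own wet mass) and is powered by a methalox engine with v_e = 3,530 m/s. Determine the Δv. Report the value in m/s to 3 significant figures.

Δv ≈ 6740 m/s

Stage wet mass = m₀ − payload = 248,200 − 14,100 = 234,100 kg.
Stage dry mass = ε × stage wet mass = 0.097 × 234,100 = 22,707.7 kg.
Burnout mass m_f = stage dry + payload = 22,707.7 + 14,100 = 36,807.7 kg.
Rocket equation: Δv = v_e · ln(248,200/36,807.7) = 3530.0 × ln(6.743) = 3530.0 × 1.9085 ≈ 6737 m/s.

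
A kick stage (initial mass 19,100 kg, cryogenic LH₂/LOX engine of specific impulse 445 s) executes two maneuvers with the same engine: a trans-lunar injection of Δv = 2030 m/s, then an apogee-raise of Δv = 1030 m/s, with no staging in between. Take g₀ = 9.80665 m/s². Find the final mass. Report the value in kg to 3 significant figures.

final mass ≈ 9470 kg

v_e = Isp · g₀ = 445 × 9.80665 = 4364.0 m/s.
After the first burn: m = 19100 × exp(−2030/4364.0) = 19100 × 0.62803 = 11,995.4 kg.
After the second burn: m = 11,995.4 × exp(−1030/4364.0) = 11,995.4 × 0.78976 = 9,473.49 kg.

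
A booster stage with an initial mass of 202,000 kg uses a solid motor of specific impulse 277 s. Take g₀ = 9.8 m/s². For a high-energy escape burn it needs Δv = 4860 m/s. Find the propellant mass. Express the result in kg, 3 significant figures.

propellant mass ≈ 168000 kg

v_e = Isp · g₀ = 277 × 9.8 = 2714.6 m/s.
m₀/m_f = exp(Δv / v_e) = exp(4860 / 2714.6) = exp(1.7903) = 5.9914.
m_f = 202,000 / 5.9914 = 33,715 kg, so propellant = m₀ − m_f = 202,000 − 33,715 = 168,285 kg.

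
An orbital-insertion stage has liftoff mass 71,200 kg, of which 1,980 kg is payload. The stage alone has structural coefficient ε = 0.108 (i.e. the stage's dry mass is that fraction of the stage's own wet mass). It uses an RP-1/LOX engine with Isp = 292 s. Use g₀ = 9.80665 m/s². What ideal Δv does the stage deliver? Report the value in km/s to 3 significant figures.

Stage wet mass = m₀ − payload = 71,200 − 1,980 = 69,220 kg.
Stage dry mass = ε × stage wet mass = 0.108 × 69,220 = 7,475.76 kg.
Burnout mass m_f = stage dry + payload = 7,475.76 + 1,980 = 9,455.76 kg.
v_e = Isp · g₀ = 292 × 9.80665 = 2863.5 m/s.
By the Tsiolkovsky rocket equation, Δv = v_e · ln(71,200/9,455.76) = 2863.5 × ln(7.53) = 2863.5 × 2.0189 ≈ 5781 m/s.

Δv ≈ 5.78 km/s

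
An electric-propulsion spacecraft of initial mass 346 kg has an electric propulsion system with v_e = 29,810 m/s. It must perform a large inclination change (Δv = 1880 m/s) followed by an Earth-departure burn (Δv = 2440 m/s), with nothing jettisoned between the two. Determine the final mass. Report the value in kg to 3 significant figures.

final mass ≈ 299 kg

After the first burn: m = 346 × exp(−1880/29810.0) = 346 × 0.93888 = 324.852 kg.
After the second burn: m = 324.852 × exp(−2440/29810.0) = 324.852 × 0.92141 = 299.322 kg.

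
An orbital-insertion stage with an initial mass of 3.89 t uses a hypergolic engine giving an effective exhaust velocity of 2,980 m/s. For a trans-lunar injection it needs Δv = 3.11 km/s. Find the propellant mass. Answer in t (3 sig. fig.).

propellant mass ≈ 2.52 t

Using Δv = v_e ln(m₀/m_f): m₀/m_f = exp(Δv / v_e) = exp(3110 / 2980.0) = exp(1.0436) = 2.8395.
m_f = 3.89 / 2.8395 = 1.36996 t, so propellant = m₀ − m_f = 3.89 − 1.36996 = 2.52004 t.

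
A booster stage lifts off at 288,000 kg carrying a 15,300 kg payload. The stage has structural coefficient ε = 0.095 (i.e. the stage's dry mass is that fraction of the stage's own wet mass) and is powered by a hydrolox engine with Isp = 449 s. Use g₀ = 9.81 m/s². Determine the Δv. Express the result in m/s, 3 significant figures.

Δv ≈ 8560 m/s

Stage wet mass = m₀ − payload = 288,000 − 15,300 = 272,700 kg.
Stage dry mass = ε × stage wet mass = 0.095 × 272,700 = 25,906.5 kg.
Burnout mass m_f = stage dry + payload = 25,906.5 + 15,300 = 41,206.5 kg.
v_e = Isp · g₀ = 449 × 9.81 = 4404.7 m/s.
Rocket equation: Δv = v_e · ln(288,000/41,206.5) = 4404.7 × ln(6.989) = 4404.7 × 1.9444 ≈ 8564 m/s.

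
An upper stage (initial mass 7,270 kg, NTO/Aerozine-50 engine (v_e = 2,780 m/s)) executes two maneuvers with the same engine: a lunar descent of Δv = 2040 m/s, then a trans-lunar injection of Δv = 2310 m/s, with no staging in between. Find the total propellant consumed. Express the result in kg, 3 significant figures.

After the first burn: m = 7270 × exp(−2040/2780.0) = 7270 × 0.48007 = 3,490.11 kg.
After the second burn: m = 3,490.11 × exp(−2310/2780.0) = 3,490.11 × 0.43564 = 1,520.43 kg.
Total propellant = m₀ − m_final = 7270 − 1,520.43 = 5,749.57 kg.

total propellant consumed ≈ 5750 kg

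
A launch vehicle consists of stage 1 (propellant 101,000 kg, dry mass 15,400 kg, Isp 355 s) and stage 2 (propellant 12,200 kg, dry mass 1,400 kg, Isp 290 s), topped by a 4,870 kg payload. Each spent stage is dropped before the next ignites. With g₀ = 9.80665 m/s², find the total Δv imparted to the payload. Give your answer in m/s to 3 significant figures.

Δv ≈ 7880 m/s

Ignition mass of stage 1 = 101,000+15,400 + 12,200+1,400 + 4,870 = 134,870 kg.
Stage 1: m₀ = 134,870 kg, m_f = 134,870 − 101,000 = 33,870 kg; Δv = 355×9.80665×ln(3.982) = 3481.4×1.3818 ≈ 4810 m/s.
Stage 2: m₀ = 18,470 kg, m_f = 18,470 − 12,200 = 6,270 kg; Δv = 290×9.80665×ln(2.946) = 2843.9×1.0804 ≈ 3072 m/s.
Total Δv = 4810 + 3072 = 7882 m/s.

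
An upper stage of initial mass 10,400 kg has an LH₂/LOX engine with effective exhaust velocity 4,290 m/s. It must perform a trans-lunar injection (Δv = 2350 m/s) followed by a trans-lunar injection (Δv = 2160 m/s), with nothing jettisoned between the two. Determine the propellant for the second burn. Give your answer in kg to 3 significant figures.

After the first burn: m = 10400 × exp(−2350/4290.0) = 10400 × 0.57823 = 6,013.59 kg.
After the second burn: m = 6,013.59 × exp(−2160/4290.0) = 6,013.59 × 0.60441 = 3,634.67 kg.
Second-burn propellant = 6,013.59 − 3,634.67 = 2,378.92 kg.

propellant for the second burn ≈ 2380 kg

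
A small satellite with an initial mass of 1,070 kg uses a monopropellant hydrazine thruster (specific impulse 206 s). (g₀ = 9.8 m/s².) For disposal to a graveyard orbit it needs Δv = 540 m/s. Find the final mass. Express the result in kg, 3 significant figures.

v_e = Isp · g₀ = 206 × 9.8 = 2018.8 m/s.
Using Δv = v_e ln(m₀/m_f): m₀/m_f = exp(Δv / v_e) = exp(540 / 2018.8) = exp(0.2675) = 1.3067.
m_f = m₀ / 1.3067 = 1,070 / 1.3067 = 818.857 kg.

final mass ≈ 819 kg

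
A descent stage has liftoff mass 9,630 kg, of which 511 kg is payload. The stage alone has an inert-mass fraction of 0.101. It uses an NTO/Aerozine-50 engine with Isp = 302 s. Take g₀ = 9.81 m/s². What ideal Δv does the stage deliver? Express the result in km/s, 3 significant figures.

Stage wet mass = m₀ − payload = 9,630 − 511 = 9,119 kg.
Stage dry mass = ε × stage wet mass = 0.101 × 9,119 = 921.019 kg.
Burnout mass m_f = stage dry + payload = 921.019 + 511 = 1,432.019 kg.
v_e = Isp · g₀ = 302 × 9.81 = 2962.6 m/s.
Δv = v_e · ln(9,630/1,432.019) = 2962.6 × ln(6.725) = 2962.6 × 1.9058 ≈ 5646 m/s.

Δv ≈ 5.65 km/s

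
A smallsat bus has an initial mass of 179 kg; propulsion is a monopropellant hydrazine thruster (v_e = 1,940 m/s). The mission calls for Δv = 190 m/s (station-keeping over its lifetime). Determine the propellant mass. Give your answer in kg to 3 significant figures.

propellant mass ≈ 16.7 kg

m₀/m_f = exp(Δv / v_e) = exp(190 / 1940.0) = exp(0.0979) = 1.1029.
m_f = 179 / 1.1029 = 162.299 kg, so propellant = m₀ − m_f = 179 − 162.299 = 16.701 kg.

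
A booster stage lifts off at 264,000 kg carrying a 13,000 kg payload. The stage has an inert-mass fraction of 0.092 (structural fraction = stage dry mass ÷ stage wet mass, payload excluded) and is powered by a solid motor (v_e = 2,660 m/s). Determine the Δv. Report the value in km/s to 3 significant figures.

Δv ≈ 5.29 km/s

Stage wet mass = m₀ − payload = 264,000 − 13,000 = 251,000 kg.
Stage dry mass = ε × stage wet mass = 0.092 × 251,000 = 23,092 kg.
Burnout mass m_f = stage dry + payload = 23,092 + 13,000 = 36,092 kg.
Using Δv = v_e ln(m₀/m_f): Δv = v_e · ln(264,000/36,092) = 2660.0 × ln(7.315) = 2660.0 × 1.9899 ≈ 5293 m/s.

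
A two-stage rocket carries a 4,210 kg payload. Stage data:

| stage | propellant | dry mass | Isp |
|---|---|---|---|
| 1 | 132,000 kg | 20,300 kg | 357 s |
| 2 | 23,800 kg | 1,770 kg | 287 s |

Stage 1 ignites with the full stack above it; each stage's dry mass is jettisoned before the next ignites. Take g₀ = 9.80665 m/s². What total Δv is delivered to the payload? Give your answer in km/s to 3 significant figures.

Δv ≈ 9.04 km/s

Ignition mass of stage 1 = 132,000+20,300 + 23,800+1,770 + 4,210 = 182,080 kg.
Stage 1: m₀ = 182,080 kg, m_f = 182,080 − 132,000 = 50,080 kg; Δv = 357×9.80665×ln(3.636) = 3501.0×1.2908 ≈ 4519 m/s.
Stage 2: m₀ = 29,780 kg, m_f = 29,780 − 23,800 = 5,980 kg; Δv = 287×9.80665×ln(4.98) = 2814.5×1.6054 ≈ 4518 m/s.
Total Δv = 4519 + 4518 = 9037 m/s.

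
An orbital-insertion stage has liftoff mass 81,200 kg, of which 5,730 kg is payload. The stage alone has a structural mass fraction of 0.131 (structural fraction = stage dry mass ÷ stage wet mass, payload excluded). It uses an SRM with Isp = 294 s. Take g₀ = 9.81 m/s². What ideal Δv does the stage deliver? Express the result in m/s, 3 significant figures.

Δv ≈ 4750 m/s

Stage wet mass = m₀ − payload = 81,200 − 5,730 = 75,470 kg.
Stage dry mass = ε × stage wet mass = 0.131 × 75,470 = 9,886.57 kg.
Burnout mass m_f = stage dry + payload = 9,886.57 + 5,730 = 15,616.57 kg.
v_e = Isp · g₀ = 294 × 9.81 = 2884.1 m/s.
Using Δv = v_e ln(m₀/m_f): Δv = v_e · ln(81,200/15,616.57) = 2884.1 × ln(5.2) = 2884.1 × 1.6486 ≈ 4755 m/s.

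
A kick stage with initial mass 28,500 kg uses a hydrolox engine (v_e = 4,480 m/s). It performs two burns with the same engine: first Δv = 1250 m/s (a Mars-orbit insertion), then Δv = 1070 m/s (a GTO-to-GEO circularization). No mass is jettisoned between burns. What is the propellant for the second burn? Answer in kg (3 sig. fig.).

propellant for the second burn ≈ 4580 kg

After the first burn: m = 28500 × exp(−1250/4480.0) = 28500 × 0.75653 = 21,561.1 kg.
After the second burn: m = 21,561.1 × exp(−1070/4480.0) = 21,561.1 × 0.78754 = 16,980.2 kg.
Second-burn propellant = 21,561.1 − 16,980.2 = 4,580.9 kg.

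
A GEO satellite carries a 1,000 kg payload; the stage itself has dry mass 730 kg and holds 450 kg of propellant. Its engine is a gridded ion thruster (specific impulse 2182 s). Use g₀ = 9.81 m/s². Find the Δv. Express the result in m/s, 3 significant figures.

v_e = Isp · g₀ = 2182 × 9.81 = 21405.4 m/s.
m₀ = payload + dry + propellant = 1,000 + 730 + 450 = 2,180 kg.
m_f = payload + dry = 1,000 + 730 = 1,730 kg.
Rocket equation: Δv = v_e · ln(m₀/m_f) = 21405.4 × ln(1.26) = 21405.4 × 0.2312 ≈ 4949.0 m/s.

Δv ≈ 4950 m/s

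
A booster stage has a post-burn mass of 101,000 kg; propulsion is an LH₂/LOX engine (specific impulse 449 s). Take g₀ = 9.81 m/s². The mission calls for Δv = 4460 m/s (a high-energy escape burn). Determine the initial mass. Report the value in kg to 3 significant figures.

v_e = Isp · g₀ = 449 × 9.81 = 4404.7 m/s.
m₀/m_f = exp(Δv / v_e) = exp(4460 / 4404.7) = exp(1.0126) = 2.7526.
m₀ = m_f × 2.7526 = 101,000 × 2.7526 = 278,013 kg.

initial mass ≈ 278000 kg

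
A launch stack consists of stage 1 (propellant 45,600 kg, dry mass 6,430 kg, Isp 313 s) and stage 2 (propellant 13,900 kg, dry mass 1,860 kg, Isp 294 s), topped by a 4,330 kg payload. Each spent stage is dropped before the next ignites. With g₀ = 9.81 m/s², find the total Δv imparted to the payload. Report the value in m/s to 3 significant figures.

Δv ≈ 6470 m/s

Ignition mass of stage 1 = 45,600+6,430 + 13,900+1,860 + 4,330 = 72,120 kg.
Stage 1: m₀ = 72,120 kg, m_f = 72,120 − 45,600 = 26,520 kg; Δv = 313×9.81×ln(2.719) = 3070.5×1.0004 ≈ 3072 m/s.
Stage 2: m₀ = 20,090 kg, m_f = 20,090 − 13,900 = 6,190 kg; Δv = 294×9.81×ln(3.246) = 2884.1×1.1773 ≈ 3395 m/s.
Total Δv = 3072 + 3395 = 6467 m/s.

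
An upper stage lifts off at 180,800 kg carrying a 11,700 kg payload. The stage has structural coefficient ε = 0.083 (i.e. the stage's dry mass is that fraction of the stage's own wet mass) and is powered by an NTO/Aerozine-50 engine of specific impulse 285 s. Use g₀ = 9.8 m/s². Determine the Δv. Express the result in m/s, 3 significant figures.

Stage wet mass = m₀ − payload = 180,800 − 11,700 = 169,100 kg.
Stage dry mass = ε × stage wet mass = 0.083 × 169,100 = 14,035.3 kg.
Burnout mass m_f = stage dry + payload = 14,035.3 + 11,700 = 25,735.3 kg.
v_e = Isp · g₀ = 285 × 9.8 = 2793.0 m/s.
Using Δv = v_e ln(m₀/m_f): Δv = v_e · ln(180,800/25,735.3) = 2793.0 × ln(7.025) = 2793.0 × 1.9495 ≈ 5445 m/s.

Δv ≈ 5450 m/s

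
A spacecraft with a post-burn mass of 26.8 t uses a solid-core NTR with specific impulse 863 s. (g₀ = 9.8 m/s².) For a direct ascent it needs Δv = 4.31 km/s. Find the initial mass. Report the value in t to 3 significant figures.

initial mass ≈ 44.6 t

v_e = Isp · g₀ = 863 × 9.8 = 8457.4 m/s.
m₀/m_f = exp(Δv / v_e) = exp(4310 / 8457.4) = exp(0.5096) = 1.6646.
m₀ = m_f × 1.6646 = 26.8 × 1.6646 = 44.6113 t.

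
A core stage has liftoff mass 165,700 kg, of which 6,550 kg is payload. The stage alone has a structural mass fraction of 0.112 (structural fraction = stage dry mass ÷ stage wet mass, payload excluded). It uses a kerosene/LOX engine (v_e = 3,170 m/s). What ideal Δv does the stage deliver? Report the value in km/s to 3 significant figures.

Stage wet mass = m₀ − payload = 165,700 − 6,550 = 159,150 kg.
Stage dry mass = ε × stage wet mass = 0.112 × 159,150 = 17,824.8 kg.
Burnout mass m_f = stage dry + payload = 17,824.8 + 6,550 = 24,374.8 kg.
Using Δv = v_e ln(m₀/m_f): Δv = v_e · ln(165,700/24,374.8) = 3170.0 × ln(6.798) = 3170.0 × 1.9166 ≈ 6076 m/s.

Δv ≈ 6.08 km/s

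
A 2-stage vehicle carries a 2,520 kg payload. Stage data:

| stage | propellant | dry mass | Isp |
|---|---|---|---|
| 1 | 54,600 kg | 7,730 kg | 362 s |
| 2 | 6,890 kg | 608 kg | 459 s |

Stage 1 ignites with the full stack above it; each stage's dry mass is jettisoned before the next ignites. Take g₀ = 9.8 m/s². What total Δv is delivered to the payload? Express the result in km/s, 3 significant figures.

Δv ≈ 10.2 km/s

Ignition mass of stage 1 = 54,600+7,730 + 6,890+608 + 2,520 = 72,348 kg.
Stage 1: m₀ = 72,348 kg, m_f = 72,348 − 54,600 = 17,748 kg; Δv = 362×9.8×ln(4.076) = 3547.6×1.4052 ≈ 4985 m/s.
Stage 2: m₀ = 10,018 kg, m_f = 10,018 − 6,890 = 3,128 kg; Δv = 459×9.8×ln(3.203) = 4498.2×1.1640 ≈ 5236 m/s.
Total Δv = 4985 + 5236 = 10221 m/s.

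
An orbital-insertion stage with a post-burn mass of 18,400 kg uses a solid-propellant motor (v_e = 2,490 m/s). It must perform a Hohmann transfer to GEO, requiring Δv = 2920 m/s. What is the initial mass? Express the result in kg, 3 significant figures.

initial mass ≈ 59400 kg

Using Δv = v_e ln(m₀/m_f): m₀/m_f = exp(Δv / v_e) = exp(2920 / 2490.0) = exp(1.1727) = 3.2307.
m₀ = m_f × 3.2307 = 18,400 × 3.2307 = 59,444.9 kg.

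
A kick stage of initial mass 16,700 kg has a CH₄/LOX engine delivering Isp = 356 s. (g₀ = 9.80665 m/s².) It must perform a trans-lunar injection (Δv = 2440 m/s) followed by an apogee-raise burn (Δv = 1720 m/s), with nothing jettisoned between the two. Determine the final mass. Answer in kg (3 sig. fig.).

final mass ≈ 5070 kg

v_e = Isp · g₀ = 356 × 9.80665 = 3491.2 m/s.
After the first burn: m = 16700 × exp(−2440/3491.2) = 16700 × 0.49713 = 8,302.07 kg.
After the second burn: m = 8,302.07 × exp(−1720/3491.2) = 8,302.07 × 0.61099 = 5,072.48 kg.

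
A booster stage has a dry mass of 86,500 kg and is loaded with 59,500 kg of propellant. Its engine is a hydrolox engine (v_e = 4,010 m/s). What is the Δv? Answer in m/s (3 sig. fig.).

Δv ≈ 2100 m/s

m₀ = m_dry + m_prop = 86,500 + 59,500 = 146,000 kg.
Δv = v_e · ln(m₀/m_f) = 4010.0 × ln(1.688) = 4010.0 × 0.5235 ≈ 2099.1 m/s.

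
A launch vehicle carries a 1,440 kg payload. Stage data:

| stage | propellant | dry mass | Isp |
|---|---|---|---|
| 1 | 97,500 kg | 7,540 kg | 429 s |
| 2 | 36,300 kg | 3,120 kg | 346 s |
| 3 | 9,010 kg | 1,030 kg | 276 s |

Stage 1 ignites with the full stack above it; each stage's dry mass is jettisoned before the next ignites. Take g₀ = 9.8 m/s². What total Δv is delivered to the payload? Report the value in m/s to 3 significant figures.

Ignition mass of stage 1 = 97,500+7,540 + 36,300+3,120 + 9,010+1,030 + 1,440 = 155,940 kg.
Stage 1: m₀ = 155,940 kg, m_f = 155,940 − 97,500 = 58,440 kg; Δv = 429×9.8×ln(2.668) = 4204.2×0.9815 ≈ 4126 m/s.
Stage 2: m₀ = 50,900 kg, m_f = 50,900 − 36,300 = 14,600 kg; Δv = 346×9.8×ln(3.486) = 3390.8×1.2488 ≈ 4235 m/s.
Stage 3: m₀ = 11,480 kg, m_f = 11,480 − 9,010 = 2,470 kg; Δv = 276×9.8×ln(4.648) = 2704.8×1.5364 ≈ 4156 m/s.
Total Δv = 4126 + 4235 + 4156 = 12517 m/s.

Δv ≈ 12500 m/s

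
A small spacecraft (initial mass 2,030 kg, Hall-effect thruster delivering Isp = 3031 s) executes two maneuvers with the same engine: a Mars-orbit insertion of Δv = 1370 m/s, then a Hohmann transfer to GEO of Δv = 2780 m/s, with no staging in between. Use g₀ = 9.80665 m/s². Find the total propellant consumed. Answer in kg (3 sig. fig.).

total propellant consumed ≈ 265 kg

v_e = Isp · g₀ = 3031 × 9.80665 = 29724.0 m/s.
After the first burn: m = 2030 × exp(−1370/29724.0) = 2030 × 0.95496 = 1,938.57 kg.
After the second burn: m = 1,938.57 × exp(−2780/29724.0) = 1,938.57 × 0.91071 = 1,765.48 kg.
Total propellant = m₀ − m_final = 2030 − 1,765.48 = 264.52 kg.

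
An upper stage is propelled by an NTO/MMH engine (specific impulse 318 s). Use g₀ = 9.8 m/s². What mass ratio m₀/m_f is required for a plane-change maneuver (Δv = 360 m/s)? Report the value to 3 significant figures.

mass ratio ≈ 1.12

v_e = Isp · g₀ = 318 × 9.8 = 3116.4 m/s.
m₀/m_f = exp(Δv / v_e) = exp(360 / 3116.4) = exp(0.1155) = 1.1225.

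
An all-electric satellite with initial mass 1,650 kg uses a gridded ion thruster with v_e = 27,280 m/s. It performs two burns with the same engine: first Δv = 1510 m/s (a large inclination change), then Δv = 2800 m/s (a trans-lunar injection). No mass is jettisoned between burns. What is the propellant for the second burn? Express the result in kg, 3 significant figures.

propellant for the second burn ≈ 152 kg

After the first burn: m = 1650 × exp(−1510/27280.0) = 1650 × 0.94615 = 1,561.15 kg.
After the second burn: m = 1,561.15 × exp(−2800/27280.0) = 1,561.15 × 0.90245 = 1,408.86 kg.
Second-burn propellant = 1,561.15 − 1,408.86 = 152.29 kg.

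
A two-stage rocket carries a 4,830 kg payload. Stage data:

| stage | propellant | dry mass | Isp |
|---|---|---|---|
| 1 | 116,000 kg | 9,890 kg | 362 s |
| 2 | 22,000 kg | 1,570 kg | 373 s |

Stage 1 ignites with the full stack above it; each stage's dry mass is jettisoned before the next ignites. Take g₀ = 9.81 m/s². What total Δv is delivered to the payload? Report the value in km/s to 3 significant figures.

Δv ≈ 10.4 km/s

Ignition mass of stage 1 = 116,000+9,890 + 22,000+1,570 + 4,830 = 154,290 kg.
Stage 1: m₀ = 154,290 kg, m_f = 154,290 − 116,000 = 38,290 kg; Δv = 362×9.81×ln(4.03) = 3551.2×1.3936 ≈ 4949 m/s.
Stage 2: m₀ = 28,400 kg, m_f = 28,400 − 22,000 = 6,400 kg; Δv = 373×9.81×ln(4.438) = 3659.1×1.4901 ≈ 5452 m/s.
Total Δv = 4949 + 5452 = 10401 m/s.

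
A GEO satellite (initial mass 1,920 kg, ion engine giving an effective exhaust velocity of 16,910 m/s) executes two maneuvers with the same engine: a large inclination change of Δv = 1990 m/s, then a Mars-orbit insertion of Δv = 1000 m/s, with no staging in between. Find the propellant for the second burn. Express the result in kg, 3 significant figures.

propellant for the second burn ≈ 98.0 kg

After the first burn: m = 1920 × exp(−1990/16910.0) = 1920 × 0.88898 = 1,706.84 kg.
After the second burn: m = 1,706.84 × exp(−1000/16910.0) = 1,706.84 × 0.94258 = 1,608.83 kg.
Second-burn propellant = 1,706.84 − 1,608.83 = 98.01 kg.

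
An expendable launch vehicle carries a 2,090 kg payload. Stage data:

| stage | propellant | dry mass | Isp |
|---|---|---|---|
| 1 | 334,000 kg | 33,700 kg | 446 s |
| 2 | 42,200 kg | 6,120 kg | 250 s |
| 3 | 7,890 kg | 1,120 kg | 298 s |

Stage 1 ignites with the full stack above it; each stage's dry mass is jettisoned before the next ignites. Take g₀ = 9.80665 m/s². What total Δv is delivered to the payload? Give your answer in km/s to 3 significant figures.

Δv ≈ 13.3 km/s

Ignition mass of stage 1 = 334,000+33,700 + 42,200+6,120 + 7,890+1,120 + 2,090 = 427,120 kg.
Stage 1: m₀ = 427,120 kg, m_f = 427,120 − 334,000 = 93,120 kg; Δv = 446×9.80665×ln(4.587) = 4373.8×1.5232 ≈ 6662 m/s.
Stage 2: m₀ = 59,420 kg, m_f = 59,420 − 42,200 = 17,220 kg; Δv = 250×9.80665×ln(3.451) = 2451.7×1.2386 ≈ 3037 m/s.
Stage 3: m₀ = 11,100 kg, m_f = 11,100 − 7,890 = 3,210 kg; Δv = 298×9.80665×ln(3.458) = 2922.4×1.2407 ≈ 3626 m/s.
Total Δv = 6662 + 3037 + 3626 = 13325 m/s.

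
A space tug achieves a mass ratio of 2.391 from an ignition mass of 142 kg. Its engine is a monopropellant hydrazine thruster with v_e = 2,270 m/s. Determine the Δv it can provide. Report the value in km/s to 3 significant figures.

Δv = v_e · ln(2.391) = 2270.0 × 0.8717 ≈ 1978.8 m/s.

Δv ≈ 1.98 km/s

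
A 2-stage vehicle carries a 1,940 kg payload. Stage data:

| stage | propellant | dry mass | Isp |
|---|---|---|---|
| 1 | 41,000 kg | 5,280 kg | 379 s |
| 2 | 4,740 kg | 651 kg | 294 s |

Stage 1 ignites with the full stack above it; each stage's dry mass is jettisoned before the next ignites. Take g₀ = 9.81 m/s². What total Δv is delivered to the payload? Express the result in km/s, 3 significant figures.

Δv ≈ 8.38 km/s

Ignition mass of stage 1 = 41,000+5,280 + 4,740+651 + 1,940 = 53,611 kg.
Stage 1: m₀ = 53,611 kg, m_f = 53,611 − 41,000 = 12,611 kg; Δv = 379×9.81×ln(4.251) = 3718.0×1.4472 ≈ 5381 m/s.
Stage 2: m₀ = 7,331 kg, m_f = 7,331 − 4,740 = 2,591 kg; Δv = 294×9.81×ln(2.829) = 2884.1×1.0401 ≈ 3000 m/s.
Total Δv = 5381 + 3000 = 8381 m/s.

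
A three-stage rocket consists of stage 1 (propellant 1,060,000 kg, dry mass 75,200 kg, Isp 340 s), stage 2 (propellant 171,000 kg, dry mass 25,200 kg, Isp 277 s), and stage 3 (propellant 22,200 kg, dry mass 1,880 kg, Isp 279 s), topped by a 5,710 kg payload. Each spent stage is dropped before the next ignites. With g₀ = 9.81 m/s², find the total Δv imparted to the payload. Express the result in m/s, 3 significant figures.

Δv ≈ 12600 m/s

Ignition mass of stage 1 = 1,060,000+75,200 + 171,000+25,200 + 22,200+1,880 + 5,710 = 1,361,190 kg.
Stage 1: m₀ = 1,361,190 kg, m_f = 1,361,190 − 1,060,000 = 301,190 kg; Δv = 340×9.81×ln(4.519) = 3335.4×1.5084 ≈ 5031 m/s.
Stage 2: m₀ = 225,990 kg, m_f = 225,990 − 171,000 = 54,990 kg; Δv = 277×9.81×ln(4.11) = 2717.4×1.4133 ≈ 3841 m/s.
Stage 3: m₀ = 29,790 kg, m_f = 29,790 − 22,200 = 7,590 kg; Δv = 279×9.81×ln(3.925) = 2737.0×1.3673 ≈ 3742 m/s.
Total Δv = 5031 + 3841 + 3742 = 12614 m/s.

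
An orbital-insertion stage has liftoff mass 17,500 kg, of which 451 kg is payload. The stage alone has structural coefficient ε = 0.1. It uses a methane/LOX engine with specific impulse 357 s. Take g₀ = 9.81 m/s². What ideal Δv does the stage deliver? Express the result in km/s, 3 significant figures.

Stage wet mass = m₀ − payload = 17,500 − 451 = 17,049 kg.
Stage dry mass = ε × stage wet mass = 0.1 × 17,049 = 1,704.9 kg.
Burnout mass m_f = stage dry + payload = 1,704.9 + 451 = 2,155.9 kg.
v_e = Isp · g₀ = 357 × 9.81 = 3502.2 m/s.
Rocket equation: Δv = v_e · ln(17,500/2,155.9) = 3502.2 × ln(8.117) = 3502.2 × 2.0940 ≈ 7334 m/s.

Δv ≈ 7.33 km/s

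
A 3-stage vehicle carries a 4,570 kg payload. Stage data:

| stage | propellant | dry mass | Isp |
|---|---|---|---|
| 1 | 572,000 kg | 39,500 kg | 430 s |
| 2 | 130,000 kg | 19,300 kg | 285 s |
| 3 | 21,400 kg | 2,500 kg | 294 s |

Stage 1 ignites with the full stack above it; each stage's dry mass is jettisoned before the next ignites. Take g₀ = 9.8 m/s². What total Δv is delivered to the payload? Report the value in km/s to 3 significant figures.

Ignition mass of stage 1 = 572,000+39,500 + 130,000+19,300 + 21,400+2,500 + 4,570 = 789,270 kg.
Stage 1: m₀ = 789,270 kg, m_f = 789,270 − 572,000 = 217,270 kg; Δv = 430×9.8×ln(3.633) = 4214.0×1.2900 ≈ 5436 m/s.
Stage 2: m₀ = 177,770 kg, m_f = 177,770 − 130,000 = 47,770 kg; Δv = 285×9.8×ln(3.721) = 2793.0×1.3141 ≈ 3670 m/s.
Stage 3: m₀ = 28,470 kg, m_f = 28,470 − 21,400 = 7,070 kg; Δv = 294×9.8×ln(4.027) = 2881.2×1.3930 ≈ 4013 m/s.
Total Δv = 5436 + 3670 + 4013 = 13119 m/s.

Δv ≈ 13.1 km/s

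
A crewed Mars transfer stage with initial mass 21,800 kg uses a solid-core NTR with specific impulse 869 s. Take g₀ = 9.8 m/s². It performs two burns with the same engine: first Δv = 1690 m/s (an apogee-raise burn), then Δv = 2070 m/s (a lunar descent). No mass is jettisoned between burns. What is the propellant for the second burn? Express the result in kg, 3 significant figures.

v_e = Isp · g₀ = 869 × 9.8 = 8516.2 m/s.
After the first burn: m = 21800 × exp(−1690/8516.2) = 21800 × 0.82000 = 17,876 kg.
After the second burn: m = 17,876 × exp(−2070/8516.2) = 17,876 × 0.78422 = 14,018.7 kg.
Second-burn propellant = 17,876 − 14,018.7 = 3,857.3 kg.

propellant for the second burn ≈ 3860 kg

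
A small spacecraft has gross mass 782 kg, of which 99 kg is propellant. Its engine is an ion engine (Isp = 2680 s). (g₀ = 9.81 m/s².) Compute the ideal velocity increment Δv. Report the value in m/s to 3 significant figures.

v_e = Isp · g₀ = 2680 × 9.81 = 26290.8 m/s.
m_f = m₀ − m_prop = 782 − 99 = 683 kg.
Δv = v_e · ln(m₀/m_f) = 26290.8 × ln(1.145) = 26290.8 × 0.1354 ≈ 3558.7 m/s.

Δv ≈ 3560 m/s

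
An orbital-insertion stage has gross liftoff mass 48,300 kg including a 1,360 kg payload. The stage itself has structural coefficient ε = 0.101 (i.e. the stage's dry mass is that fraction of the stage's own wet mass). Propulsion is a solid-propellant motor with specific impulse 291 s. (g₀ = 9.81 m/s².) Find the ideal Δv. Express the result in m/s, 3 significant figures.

Stage wet mass = m₀ − payload = 48,300 − 1,360 = 46,940 kg.
Stage dry mass = ε × stage wet mass = 0.101 × 46,940 = 4,740.94 kg.
Burnout mass m_f = stage dry + payload = 4,740.94 + 1,360 = 6,100.94 kg.
v_e = Isp · g₀ = 291 × 9.81 = 2854.7 m/s.
Δv = v_e · ln(48,300/6,100.94) = 2854.7 × ln(7.917) = 2854.7 × 2.0690 ≈ 5906 m/s.

Δv ≈ 5910 m/s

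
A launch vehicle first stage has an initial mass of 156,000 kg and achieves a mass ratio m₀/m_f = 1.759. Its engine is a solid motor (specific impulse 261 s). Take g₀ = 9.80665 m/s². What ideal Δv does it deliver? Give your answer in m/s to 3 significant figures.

Δv ≈ 1450 m/s

v_e = Isp · g₀ = 261 × 9.80665 = 2559.5 m/s.
From the ideal rocket equation, Δv = v_e · ln(1.759) = 2559.5 × 0.5647 ≈ 1445.5 m/s.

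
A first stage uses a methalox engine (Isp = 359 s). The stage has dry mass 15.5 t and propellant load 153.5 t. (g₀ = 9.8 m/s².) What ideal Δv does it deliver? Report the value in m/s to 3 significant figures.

v_e = Isp · g₀ = 359 × 9.8 = 3518.2 m/s.
m₀ = m_dry + m_prop = 15.5 + 153.5 = 169 t.
Δv = v_e · ln(m₀/m_f) = 3518.2 × ln(10.9) = 3518.2 × 2.3891 ≈ 8405.2 m/s.

Δv ≈ 8410 m/s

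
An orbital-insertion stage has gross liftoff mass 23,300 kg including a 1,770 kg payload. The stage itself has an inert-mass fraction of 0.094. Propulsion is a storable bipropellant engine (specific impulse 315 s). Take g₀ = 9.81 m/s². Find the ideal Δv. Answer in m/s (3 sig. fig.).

Δv ≈ 5610 m/s

Stage wet mass = m₀ − payload = 23,300 − 1,770 = 21,530 kg.
Stage dry mass = ε × stage wet mass = 0.094 × 21,530 = 2,023.82 kg.
Burnout mass m_f = stage dry + payload = 2,023.82 + 1,770 = 3,793.82 kg.
v_e = Isp · g₀ = 315 × 9.81 = 3090.2 m/s.
Δv = v_e · ln(23,300/3,793.82) = 3090.2 × ln(6.142) = 3090.2 × 1.8151 ≈ 5609 m/s.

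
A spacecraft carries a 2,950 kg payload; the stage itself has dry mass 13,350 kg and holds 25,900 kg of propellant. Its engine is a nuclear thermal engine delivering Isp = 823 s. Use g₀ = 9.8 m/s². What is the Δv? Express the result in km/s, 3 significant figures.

Δv ≈ 7.67 km/s

v_e = Isp · g₀ = 823 × 9.8 = 8065.4 m/s.
m₀ = payload + dry + propellant = 2,950 + 13,350 + 25,900 = 42,200 kg.
m_f = payload + dry = 2,950 + 13,350 = 16,300 kg.
From the ideal rocket equation, Δv = v_e · ln(m₀/m_f) = 8065.4 × ln(2.589) = 8065.4 × 0.9513 ≈ 7672.3 m/s.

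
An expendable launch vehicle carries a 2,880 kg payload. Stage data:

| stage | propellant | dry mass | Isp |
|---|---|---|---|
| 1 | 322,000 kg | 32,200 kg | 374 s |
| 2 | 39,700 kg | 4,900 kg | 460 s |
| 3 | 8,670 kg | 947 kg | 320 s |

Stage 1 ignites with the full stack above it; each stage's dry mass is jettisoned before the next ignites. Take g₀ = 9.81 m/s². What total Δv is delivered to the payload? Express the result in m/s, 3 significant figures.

Ignition mass of stage 1 = 322,000+32,200 + 39,700+4,900 + 8,670+947 + 2,880 = 411,297 kg.
Stage 1: m₀ = 411,297 kg, m_f = 411,297 − 322,000 = 89,297 kg; Δv = 374×9.81×ln(4.606) = 3668.9×1.5273 ≈ 5604 m/s.
Stage 2: m₀ = 57,097 kg, m_f = 57,097 − 39,700 = 17,397 kg; Δv = 460×9.81×ln(3.282) = 4512.6×1.1885 ≈ 5363 m/s.
Stage 3: m₀ = 12,497 kg, m_f = 12,497 − 8,670 = 3,827 kg; Δv = 320×9.81×ln(3.265) = 3139.2×1.1834 ≈ 3715 m/s.
Total Δv = 5604 + 5363 + 3715 = 14682 m/s.

Δv ≈ 14700 m/s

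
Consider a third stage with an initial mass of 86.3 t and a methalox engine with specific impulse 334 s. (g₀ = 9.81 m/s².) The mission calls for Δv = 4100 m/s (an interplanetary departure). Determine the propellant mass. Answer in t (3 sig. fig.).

v_e = Isp · g₀ = 334 × 9.81 = 3276.5 m/s.
Rocket equation: m₀/m_f = exp(Δv / v_e) = exp(4100 / 3276.5) = exp(1.2513) = 3.4950.
m_f = 86.3 / 3.4950 = 24.6924 t, so propellant = m₀ − m_f = 86.3 − 24.6924 = 61.6076 t.

propellant mass ≈ 61.6 t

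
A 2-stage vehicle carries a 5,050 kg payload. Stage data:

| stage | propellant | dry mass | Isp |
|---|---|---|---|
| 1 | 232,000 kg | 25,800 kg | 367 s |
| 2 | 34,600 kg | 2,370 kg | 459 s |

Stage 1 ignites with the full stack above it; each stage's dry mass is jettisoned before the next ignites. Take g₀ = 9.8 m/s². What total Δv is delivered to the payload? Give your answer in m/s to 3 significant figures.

Ignition mass of stage 1 = 232,000+25,800 + 34,600+2,370 + 5,050 = 299,820 kg.
Stage 1: m₀ = 299,820 kg, m_f = 299,820 − 232,000 = 67,820 kg; Δv = 367×9.8×ln(4.421) = 3596.6×1.4863 ≈ 5346 m/s.
Stage 2: m₀ = 42,020 kg, m_f = 42,020 − 34,600 = 7,420 kg; Δv = 459×9.8×ln(5.663) = 4498.2×1.7340 ≈ 7800 m/s.
Total Δv = 5346 + 7800 = 13146 m/s.

Δv ≈ 13100 m/s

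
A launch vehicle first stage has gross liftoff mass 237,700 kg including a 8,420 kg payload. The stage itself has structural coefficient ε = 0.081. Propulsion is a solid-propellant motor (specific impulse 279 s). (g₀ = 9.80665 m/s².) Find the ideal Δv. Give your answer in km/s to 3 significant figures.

Δv ≈ 5.95 km/s

Stage wet mass = m₀ − payload = 237,700 − 8,420 = 229,280 kg.
Stage dry mass = ε × stage wet mass = 0.081 × 229,280 = 18,571.7 kg.
Burnout mass m_f = stage dry + payload = 18,571.7 + 8,420 = 26,991.7 kg.
v_e = Isp · g₀ = 279 × 9.80665 = 2736.1 m/s.
Δv = v_e · ln(237,700/26,991.7) = 2736.1 × ln(8.806) = 2736.1 × 2.1755 ≈ 5952 m/s.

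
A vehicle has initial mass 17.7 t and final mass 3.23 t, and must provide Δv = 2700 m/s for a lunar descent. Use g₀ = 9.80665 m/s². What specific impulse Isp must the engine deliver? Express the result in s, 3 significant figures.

ln(m₀/m_f) = ln(17700/3230) = ln(5.48) = 1.7011.
v_e = Δv / ln(m₀/m_f) = 2700 / 1.7011 = 1587.2 m/s.
Isp = v_e / g₀ = 1587.2 / 9.80665 = 161.9 s.

Isp ≈ 162 s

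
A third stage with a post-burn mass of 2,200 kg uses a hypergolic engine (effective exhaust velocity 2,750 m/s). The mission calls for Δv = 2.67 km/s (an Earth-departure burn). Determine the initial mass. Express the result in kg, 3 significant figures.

By the Tsiolkovsky rocket equation, m₀/m_f = exp(Δv / v_e) = exp(2670 / 2750.0) = exp(0.9709) = 2.6403.
m₀ = m_f × 2.6403 = 2,200 × 2.6403 = 5,808.66 kg.

initial mass ≈ 5810 kg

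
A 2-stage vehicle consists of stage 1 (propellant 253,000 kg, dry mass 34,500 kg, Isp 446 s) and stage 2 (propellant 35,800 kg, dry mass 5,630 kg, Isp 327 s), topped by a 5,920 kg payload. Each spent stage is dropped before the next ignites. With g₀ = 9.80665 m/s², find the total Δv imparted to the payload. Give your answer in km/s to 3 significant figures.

Δv ≈ 10.7 km/s

Ignition mass of stage 1 = 253,000+34,500 + 35,800+5,630 + 5,920 = 334,850 kg.
Stage 1: m₀ = 334,850 kg, m_f = 334,850 − 253,000 = 81,850 kg; Δv = 446×9.80665×ln(4.091) = 4373.8×1.4088 ≈ 6162 m/s.
Stage 2: m₀ = 47,350 kg, m_f = 47,350 − 35,800 = 11,550 kg; Δv = 327×9.80665×ln(4.1) = 3206.8×1.4109 ≈ 4524 m/s.
Total Δv = 6162 + 4524 = 10686 m/s.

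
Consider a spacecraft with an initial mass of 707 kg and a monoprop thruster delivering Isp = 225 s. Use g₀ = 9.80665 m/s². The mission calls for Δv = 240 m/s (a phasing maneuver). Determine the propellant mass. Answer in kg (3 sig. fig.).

propellant mass ≈ 72.9 kg

v_e = Isp · g₀ = 225 × 9.80665 = 2206.5 m/s.
m₀/m_f = exp(Δv / v_e) = exp(240 / 2206.5) = exp(0.1088) = 1.1149.
m_f = 707 / 1.1149 = 634.138 kg, so propellant = m₀ − m_f = 707 − 634.138 = 72.862 kg.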